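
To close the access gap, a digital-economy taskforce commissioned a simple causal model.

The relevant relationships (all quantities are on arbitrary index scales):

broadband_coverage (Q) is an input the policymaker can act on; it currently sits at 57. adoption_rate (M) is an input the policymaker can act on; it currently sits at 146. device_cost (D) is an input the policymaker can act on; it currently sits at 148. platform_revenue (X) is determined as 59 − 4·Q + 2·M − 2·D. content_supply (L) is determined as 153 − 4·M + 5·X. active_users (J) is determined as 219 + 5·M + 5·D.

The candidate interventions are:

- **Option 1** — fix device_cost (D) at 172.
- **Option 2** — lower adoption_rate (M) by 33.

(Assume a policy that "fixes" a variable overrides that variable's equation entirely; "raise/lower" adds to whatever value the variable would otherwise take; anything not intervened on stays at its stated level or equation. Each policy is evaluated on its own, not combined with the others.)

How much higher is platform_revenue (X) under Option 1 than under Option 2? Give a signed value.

Option 1 (D := 172):
  Q = 57
  M = 146
  D = 172
  X = 59 − 4·57 + 2·146 − 2·172 = -221
Option 2 (M − 33):
  Q = 57
  M = 146 − 33 = 113
  D = 148
  X = 59 − 4·57 + 2·113 − 2·148 = -239
X: -221 − (-239) = 18

18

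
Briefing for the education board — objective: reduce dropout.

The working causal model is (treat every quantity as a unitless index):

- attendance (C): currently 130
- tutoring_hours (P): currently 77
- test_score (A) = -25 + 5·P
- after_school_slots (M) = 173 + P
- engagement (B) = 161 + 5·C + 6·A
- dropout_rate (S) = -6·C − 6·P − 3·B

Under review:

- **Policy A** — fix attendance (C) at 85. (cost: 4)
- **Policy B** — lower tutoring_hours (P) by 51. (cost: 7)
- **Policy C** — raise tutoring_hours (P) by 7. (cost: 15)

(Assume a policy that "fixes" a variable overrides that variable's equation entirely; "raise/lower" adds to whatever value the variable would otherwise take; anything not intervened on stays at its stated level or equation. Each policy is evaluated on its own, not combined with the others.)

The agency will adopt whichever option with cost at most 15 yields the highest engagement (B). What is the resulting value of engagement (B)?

3181

Policy A (C := 85):
  C = 85
  P = 77
  A = -25 + 5·77 = 360
  B = 161 + 5·85 + 6·360 = 2746
Policy B (P − 51):
  C = 130
  P = 77 − 51 = 26
  A = -25 + 5·26 = 105
  B = 161 + 5·130 + 6·105 = 1441
Policy C (P + 7):
  C = 130
  P = 77 + 7 = 84
  A = -25 + 5·84 = 395
  B = 161 + 5·130 + 6·395 = 3181
Comparing — Policy A: B=2746, Policy B: B=1441, Policy C: B=3181. Highest is 3181 (Policy C).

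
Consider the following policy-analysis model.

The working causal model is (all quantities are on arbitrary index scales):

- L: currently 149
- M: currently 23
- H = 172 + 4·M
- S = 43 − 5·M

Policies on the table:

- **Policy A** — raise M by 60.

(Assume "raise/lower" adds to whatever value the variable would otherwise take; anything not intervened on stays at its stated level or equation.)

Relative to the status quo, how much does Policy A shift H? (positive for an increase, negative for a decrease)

Baseline:
  M = 23
  H = 172 + 4·23 = 264
Policy A (M + 60):
  M = 23 + 60 = 83
  H = 172 + 4·83 = 504
Change in H: 504 − 264 = 240

240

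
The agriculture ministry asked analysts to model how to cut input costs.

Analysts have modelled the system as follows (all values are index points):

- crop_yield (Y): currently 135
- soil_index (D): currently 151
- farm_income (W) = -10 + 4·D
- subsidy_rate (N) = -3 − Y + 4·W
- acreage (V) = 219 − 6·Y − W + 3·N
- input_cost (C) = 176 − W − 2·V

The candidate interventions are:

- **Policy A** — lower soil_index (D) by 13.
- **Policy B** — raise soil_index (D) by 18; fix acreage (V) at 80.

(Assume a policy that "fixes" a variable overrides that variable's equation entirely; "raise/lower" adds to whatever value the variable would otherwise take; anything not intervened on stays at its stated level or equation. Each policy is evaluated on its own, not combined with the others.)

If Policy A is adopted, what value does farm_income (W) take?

Policy A (D − 13):
  D = 151 − 13 = 138
  W = -10 + 4·138 = 542

542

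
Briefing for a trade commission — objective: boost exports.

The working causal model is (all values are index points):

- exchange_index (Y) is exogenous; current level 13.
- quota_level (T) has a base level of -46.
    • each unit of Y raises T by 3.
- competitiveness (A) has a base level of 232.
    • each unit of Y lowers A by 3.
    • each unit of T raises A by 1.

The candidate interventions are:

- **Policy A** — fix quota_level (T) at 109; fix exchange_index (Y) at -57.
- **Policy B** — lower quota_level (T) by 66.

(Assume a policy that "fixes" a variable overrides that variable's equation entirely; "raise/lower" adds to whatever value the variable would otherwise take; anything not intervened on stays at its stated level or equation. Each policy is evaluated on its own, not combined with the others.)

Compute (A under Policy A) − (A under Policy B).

392

Policy A (T := 109, Y := -57):
  Y = -57
  T = 109
  A = 232 − 3·(-57) + 109 = 512
Policy B (T − 66):
  Y = 13
  T = -46 + 3·13 (−66 from intervention) = -73
  A = 232 − 3·13 + (-73) = 120
A: 512 − 120 = 392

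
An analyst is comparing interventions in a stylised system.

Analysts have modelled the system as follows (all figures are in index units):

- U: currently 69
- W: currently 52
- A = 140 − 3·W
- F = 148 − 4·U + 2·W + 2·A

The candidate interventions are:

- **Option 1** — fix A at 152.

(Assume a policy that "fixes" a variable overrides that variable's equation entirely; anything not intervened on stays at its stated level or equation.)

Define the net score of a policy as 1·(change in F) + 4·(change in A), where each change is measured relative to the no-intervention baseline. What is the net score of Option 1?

Baseline:
  U = 69
  W = 52
  A = 140 − 3·52 = -16
  F = 148 − 4·69 + 2·52 + 2·(-16) = -56
Option 1 (A := 152):
  U = 69
  W = 52
  A = 152
  F = 148 − 4·69 + 2·52 + 2·152 = 280
ΔF = 280 − (-56) = 336; ΔA = 152 − (-16) = 168
Score = 1·336 + 4·168 = 1008

1008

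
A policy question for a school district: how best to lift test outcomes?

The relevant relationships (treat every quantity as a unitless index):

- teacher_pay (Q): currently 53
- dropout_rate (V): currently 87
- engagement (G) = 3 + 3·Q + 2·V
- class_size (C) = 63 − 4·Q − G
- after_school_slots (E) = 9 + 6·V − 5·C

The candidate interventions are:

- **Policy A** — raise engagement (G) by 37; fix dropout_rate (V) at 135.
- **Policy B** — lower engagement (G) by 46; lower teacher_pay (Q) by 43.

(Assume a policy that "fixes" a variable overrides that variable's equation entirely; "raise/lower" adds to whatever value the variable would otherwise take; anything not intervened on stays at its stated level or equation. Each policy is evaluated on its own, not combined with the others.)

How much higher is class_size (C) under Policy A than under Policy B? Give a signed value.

-480

Policy A (G + 37, V := 135):
  Q = 53
  V = 135
  G = 3 + 3·53 + 2·135 (+37 from intervention) = 469
  C = 63 − 4·53 − 469 = -618
Policy B (G − 46, Q − 43):
  Q = 53 − 43 = 10
  V = 87
  G = 3 + 3·10 + 2·87 (−46 from intervention) = 161
  C = 63 − 4·10 − 161 = -138
C: -618 − (-138) = -480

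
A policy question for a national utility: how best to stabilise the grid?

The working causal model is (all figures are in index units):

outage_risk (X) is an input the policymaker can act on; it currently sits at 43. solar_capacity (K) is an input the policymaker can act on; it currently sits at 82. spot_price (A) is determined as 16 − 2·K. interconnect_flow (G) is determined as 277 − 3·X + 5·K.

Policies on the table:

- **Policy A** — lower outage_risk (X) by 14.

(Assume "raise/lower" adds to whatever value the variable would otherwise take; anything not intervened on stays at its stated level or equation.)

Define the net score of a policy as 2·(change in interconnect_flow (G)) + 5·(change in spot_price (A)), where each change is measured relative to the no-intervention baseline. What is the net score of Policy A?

Baseline:
  X = 43
  K = 82
  A = 16 − 2·82 = -148
  G = 277 − 3·43 + 5·82 = 558
Policy A (X − 14):
  X = 43 − 14 = 29
  K = 82
  A = 16 − 2·82 = -148
  G = 277 − 3·29 + 5·82 = 600
ΔG = 600 − 558 = 42; ΔA = -148 − (-148) = 0
Score = 2·42 + 5·0 = 84

84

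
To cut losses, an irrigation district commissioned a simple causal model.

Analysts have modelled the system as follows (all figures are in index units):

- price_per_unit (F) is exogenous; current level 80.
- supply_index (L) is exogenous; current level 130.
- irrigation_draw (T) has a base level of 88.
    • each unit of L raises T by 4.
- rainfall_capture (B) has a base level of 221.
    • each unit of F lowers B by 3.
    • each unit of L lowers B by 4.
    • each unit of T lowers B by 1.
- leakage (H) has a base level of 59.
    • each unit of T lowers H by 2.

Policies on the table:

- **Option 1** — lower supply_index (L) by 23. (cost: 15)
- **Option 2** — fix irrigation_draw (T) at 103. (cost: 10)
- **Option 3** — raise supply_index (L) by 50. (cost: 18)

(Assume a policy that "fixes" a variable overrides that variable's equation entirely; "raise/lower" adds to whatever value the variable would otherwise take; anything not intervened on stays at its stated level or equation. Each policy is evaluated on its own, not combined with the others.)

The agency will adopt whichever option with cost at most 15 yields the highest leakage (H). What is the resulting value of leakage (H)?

-147

Option 1 (L − 23):
  L = 130 − 23 = 107
  T = 88 + 4·107 = 516
  H = 59 − 2·516 = -973
Option 2 (T := 103):
  L = 130
  T = 103
  H = 59 − 2·103 = -147
Comparing — Option 1: H=-973, Option 2: H=-147. Highest is -147 (Option 2).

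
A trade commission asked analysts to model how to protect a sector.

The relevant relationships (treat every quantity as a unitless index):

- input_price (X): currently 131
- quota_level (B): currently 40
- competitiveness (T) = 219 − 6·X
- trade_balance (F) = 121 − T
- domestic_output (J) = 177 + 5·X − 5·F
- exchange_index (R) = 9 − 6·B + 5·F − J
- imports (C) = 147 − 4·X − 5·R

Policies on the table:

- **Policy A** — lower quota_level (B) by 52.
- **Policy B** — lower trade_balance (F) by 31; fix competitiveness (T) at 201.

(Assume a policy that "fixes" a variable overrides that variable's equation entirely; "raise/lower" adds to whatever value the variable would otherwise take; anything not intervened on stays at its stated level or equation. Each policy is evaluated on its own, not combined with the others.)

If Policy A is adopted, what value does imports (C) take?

Policy A (B − 52):
  X = 131
  B = 40 − 52 = -12
  T = 219 − 6·131 = -567
  F = 121 − (-567) = 688
  J = 177 + 5·131 − 5·688 = -2608
  R = 9 − 6·(-12) + 5·688 − (-2608) = 6129
  C = 147 − 4·131 − 5·6129 = -31022

-31022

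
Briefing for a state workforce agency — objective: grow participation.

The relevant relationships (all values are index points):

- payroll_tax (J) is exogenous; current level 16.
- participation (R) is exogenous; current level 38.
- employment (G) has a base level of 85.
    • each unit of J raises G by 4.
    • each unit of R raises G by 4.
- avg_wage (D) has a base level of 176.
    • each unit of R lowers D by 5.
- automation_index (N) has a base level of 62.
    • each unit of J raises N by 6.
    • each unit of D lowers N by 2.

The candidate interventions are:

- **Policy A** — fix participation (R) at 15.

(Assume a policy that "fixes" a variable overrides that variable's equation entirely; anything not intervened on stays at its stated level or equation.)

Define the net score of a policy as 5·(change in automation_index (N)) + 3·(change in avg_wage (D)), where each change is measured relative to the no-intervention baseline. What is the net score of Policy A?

Baseline:
  J = 16
  R = 38
  D = 176 − 5·38 = -14
  N = 62 + 6·16 − 2·(-14) = 186
Policy A (R := 15):
  J = 16
  R = 15
  D = 176 − 5·15 = 101
  N = 62 + 6·16 − 2·101 = -44
ΔN = -44 − 186 = -230; ΔD = 101 − (-14) = 115
Score = 5·(-230) + 3·115 = -805

-805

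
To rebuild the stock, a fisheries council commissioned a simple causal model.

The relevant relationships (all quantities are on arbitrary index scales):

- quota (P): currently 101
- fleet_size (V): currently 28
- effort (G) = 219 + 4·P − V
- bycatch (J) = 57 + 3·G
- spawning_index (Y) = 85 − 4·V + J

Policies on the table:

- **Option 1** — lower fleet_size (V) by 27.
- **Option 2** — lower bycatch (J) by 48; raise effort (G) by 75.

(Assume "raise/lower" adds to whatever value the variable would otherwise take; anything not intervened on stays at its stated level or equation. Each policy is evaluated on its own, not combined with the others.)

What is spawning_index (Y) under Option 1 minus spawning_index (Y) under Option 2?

Option 1 (V − 27):
  P = 101
  V = 28 − 27 = 1
  G = 219 + 4·101 − 1 = 622
  J = 57 + 3·622 = 1923
  Y = 85 − 4·1 + 1923 = 2004
Option 2 (J − 48, G + 75):
  P = 101
  V = 28
  G = 219 + 4·101 − 28 (+75 from intervention) = 670
  J = 57 + 3·670 (−48 from intervention) = 2019
  Y = 85 − 4·28 + 2019 = 1992
Y: 2004 − 1992 = 12

12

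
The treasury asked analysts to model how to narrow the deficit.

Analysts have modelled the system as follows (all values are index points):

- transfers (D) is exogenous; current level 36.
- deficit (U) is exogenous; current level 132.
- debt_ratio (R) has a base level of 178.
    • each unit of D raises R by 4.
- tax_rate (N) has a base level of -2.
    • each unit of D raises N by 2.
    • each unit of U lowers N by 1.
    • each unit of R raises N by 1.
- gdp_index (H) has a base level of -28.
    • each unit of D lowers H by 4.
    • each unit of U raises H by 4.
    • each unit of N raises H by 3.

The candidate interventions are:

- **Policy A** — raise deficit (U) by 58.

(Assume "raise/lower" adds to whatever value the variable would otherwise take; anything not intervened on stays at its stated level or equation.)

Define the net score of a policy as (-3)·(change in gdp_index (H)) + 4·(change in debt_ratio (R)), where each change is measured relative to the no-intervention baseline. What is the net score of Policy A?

-174

Baseline:
  D = 36
  U = 132
  R = 178 + 4·36 = 322
  N = -2 + 2·36 − 132 + 322 = 260
  H = -28 − 4·36 + 4·132 + 3·260 = 1136
Policy A (U + 58):
  D = 36
  U = 132 + 58 = 190
  R = 178 + 4·36 = 322
  N = -2 + 2·36 − 190 + 322 = 202
  H = -28 − 4·36 + 4·190 + 3·202 = 1194
ΔH = 1194 − 1136 = 58; ΔR = 322 − 322 = 0
Score = (-3)·58 + 4·0 = -174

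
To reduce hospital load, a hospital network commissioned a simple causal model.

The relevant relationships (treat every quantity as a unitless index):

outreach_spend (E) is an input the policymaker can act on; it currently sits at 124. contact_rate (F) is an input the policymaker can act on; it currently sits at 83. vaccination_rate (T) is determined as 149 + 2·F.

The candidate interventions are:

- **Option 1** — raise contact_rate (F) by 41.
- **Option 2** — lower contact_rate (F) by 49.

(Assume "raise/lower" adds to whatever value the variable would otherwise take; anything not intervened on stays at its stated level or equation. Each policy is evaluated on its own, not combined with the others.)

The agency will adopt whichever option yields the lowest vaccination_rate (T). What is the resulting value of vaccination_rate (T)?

Option 1 (F + 41):
  F = 83 + 41 = 124
  T = 149 + 2·124 = 397
Option 2 (F − 49):
  F = 83 − 49 = 34
  T = 149 + 2·34 = 217
Comparing — Option 1: T=397, Option 2: T=217. Lowest is 217 (Option 2).

217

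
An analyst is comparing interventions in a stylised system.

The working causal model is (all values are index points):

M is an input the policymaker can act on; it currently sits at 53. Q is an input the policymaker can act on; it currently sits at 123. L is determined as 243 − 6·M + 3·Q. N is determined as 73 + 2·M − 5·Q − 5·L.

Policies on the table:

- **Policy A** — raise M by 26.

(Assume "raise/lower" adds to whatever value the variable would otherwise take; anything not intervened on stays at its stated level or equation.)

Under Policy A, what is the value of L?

138

Policy A (M + 26):
  M = 53 + 26 = 79
  Q = 123
  L = 243 − 6·79 + 3·123 = 138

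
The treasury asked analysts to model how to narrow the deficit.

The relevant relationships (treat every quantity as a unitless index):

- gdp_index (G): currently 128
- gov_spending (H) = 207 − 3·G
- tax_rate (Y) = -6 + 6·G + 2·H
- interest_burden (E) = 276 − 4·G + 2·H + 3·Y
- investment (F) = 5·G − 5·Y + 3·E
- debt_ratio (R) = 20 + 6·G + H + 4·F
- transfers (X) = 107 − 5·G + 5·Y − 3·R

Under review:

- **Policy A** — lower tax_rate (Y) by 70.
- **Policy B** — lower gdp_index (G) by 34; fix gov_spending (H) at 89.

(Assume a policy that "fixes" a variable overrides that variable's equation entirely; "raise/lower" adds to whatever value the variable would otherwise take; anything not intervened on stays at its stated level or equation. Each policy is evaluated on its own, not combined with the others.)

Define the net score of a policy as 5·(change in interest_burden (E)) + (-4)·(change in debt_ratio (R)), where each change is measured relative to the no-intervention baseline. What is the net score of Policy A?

Baseline:
  G = 128
  H = 207 − 3·128 = -177
  Y = -6 + 6·128 + 2·(-177) = 408
  E = 276 − 4·128 + 2·(-177) + 3·408 = 634
  F = 0 + 5·128 − 5·408 + 3·634 = 502
  R = 20 + 6·128 + (-177) + 4·502 = 2619
Policy A (Y − 70):
  G = 128
  H = 207 − 3·128 = -177
  Y = -6 + 6·128 + 2·(-177) (−70 from intervention) = 338
  E = 276 − 4·128 + 2·(-177) + 3·338 = 424
  F = 0 + 5·128 − 5·338 + 3·424 = 222
  R = 20 + 6·128 + (-177) + 4·222 = 1499
ΔE = 424 − 634 = -210; ΔR = 1499 − 2619 = -1120
Score = 5·(-210) + (-4)·(-1120) = 3430

3430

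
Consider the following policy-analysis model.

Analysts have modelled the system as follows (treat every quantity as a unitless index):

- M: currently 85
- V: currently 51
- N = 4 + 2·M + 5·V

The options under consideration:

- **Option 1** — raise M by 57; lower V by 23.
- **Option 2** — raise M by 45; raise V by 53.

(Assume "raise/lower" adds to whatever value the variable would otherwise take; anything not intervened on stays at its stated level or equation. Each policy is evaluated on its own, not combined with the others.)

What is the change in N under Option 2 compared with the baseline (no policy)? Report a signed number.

Baseline:
  M = 85
  V = 51
  N = 4 + 2·85 + 5·51 = 429
Option 2 (M + 45, V + 53):
  M = 85 + 45 = 130
  V = 51 + 53 = 104
  N = 4 + 2·130 + 5·104 = 784
Change in N: 784 − 429 = 355

355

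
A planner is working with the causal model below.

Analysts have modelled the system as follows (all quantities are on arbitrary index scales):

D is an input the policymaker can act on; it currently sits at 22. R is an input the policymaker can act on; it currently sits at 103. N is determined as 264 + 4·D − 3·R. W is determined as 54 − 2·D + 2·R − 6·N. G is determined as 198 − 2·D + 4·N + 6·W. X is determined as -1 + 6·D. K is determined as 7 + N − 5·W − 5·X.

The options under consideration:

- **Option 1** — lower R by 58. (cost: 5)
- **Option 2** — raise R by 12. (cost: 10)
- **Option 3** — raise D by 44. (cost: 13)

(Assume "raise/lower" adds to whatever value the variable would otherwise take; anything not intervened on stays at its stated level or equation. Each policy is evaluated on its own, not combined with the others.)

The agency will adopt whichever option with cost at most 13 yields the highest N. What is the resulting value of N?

Option 1 (R − 58):
  D = 22
  R = 103 − 58 = 45
  N = 264 + 4·22 − 3·45 = 217
Option 2 (R + 12):
  D = 22
  R = 103 + 12 = 115
  N = 264 + 4·22 − 3·115 = 7
Option 3 (D + 44):
  D = 22 + 44 = 66
  R = 103
  N = 264 + 4·66 − 3·103 = 219
Comparing — Option 1: N=217, Option 2: N=7, Option 3: N=219. Highest is 219 (Option 3).

219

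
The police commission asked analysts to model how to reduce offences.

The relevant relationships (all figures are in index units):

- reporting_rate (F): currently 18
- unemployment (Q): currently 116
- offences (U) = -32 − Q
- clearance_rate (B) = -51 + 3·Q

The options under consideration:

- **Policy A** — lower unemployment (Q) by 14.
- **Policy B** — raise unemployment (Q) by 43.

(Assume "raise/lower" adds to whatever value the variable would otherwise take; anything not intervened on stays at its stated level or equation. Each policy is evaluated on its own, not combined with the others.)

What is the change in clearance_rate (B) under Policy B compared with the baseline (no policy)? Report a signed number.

Baseline:
  Q = 116
  B = -51 + 3·116 = 297
Policy B (Q + 43):
  Q = 116 + 43 = 159
  B = -51 + 3·159 = 426
Change in B: 426 − 297 = 129

129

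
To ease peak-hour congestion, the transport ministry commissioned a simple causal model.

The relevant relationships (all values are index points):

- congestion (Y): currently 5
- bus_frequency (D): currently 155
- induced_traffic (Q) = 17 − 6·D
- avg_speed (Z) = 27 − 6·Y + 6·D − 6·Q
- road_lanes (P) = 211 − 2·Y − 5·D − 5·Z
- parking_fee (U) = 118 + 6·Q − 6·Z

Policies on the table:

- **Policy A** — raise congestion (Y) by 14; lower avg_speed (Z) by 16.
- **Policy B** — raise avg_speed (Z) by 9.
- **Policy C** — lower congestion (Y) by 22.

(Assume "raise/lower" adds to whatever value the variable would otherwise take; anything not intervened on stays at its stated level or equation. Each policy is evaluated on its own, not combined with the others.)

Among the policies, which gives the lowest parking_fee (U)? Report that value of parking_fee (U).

-44582

Policy A (Y + 14, Z − 16):
  Y = 5 + 14 = 19
  D = 155
  Q = 17 − 6·155 = -913
  Z = 27 − 6·19 + 6·155 − 6·(-913) (−16 from intervention) = 6305
  U = 118 + 6·(-913) − 6·6305 = -43190
Policy B (Z + 9):
  Y = 5
  D = 155
  Q = 17 − 6·155 = -913
  Z = 27 − 6·5 + 6·155 − 6·(-913) (+9 from intervention) = 6414
  U = 118 + 6·(-913) − 6·6414 = -43844
Policy C (Y − 22):
  Y = 5 − 22 = -17
  D = 155
  Q = 17 − 6·155 = -913
  Z = 27 − 6·(-17) + 6·155 − 6·(-913) = 6537
  U = 118 + 6·(-913) − 6·6537 = -44582
Comparing — Policy A: U=-43190, Policy B: U=-43844, Policy C: U=-44582. Lowest is -44582 (Policy C).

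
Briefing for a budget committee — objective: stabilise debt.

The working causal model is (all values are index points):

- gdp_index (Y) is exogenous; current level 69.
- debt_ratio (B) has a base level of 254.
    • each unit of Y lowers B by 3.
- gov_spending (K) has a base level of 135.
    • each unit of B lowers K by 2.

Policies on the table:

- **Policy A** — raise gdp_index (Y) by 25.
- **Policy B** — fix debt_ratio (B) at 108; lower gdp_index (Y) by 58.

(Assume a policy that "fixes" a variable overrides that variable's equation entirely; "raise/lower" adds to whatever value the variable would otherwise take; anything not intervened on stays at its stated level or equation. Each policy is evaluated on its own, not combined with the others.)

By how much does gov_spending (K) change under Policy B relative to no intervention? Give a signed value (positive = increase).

Baseline:
  Y = 69
  B = 254 − 3·69 = 47
  K = 135 − 2·47 = 41
Policy B (B := 108, Y − 58):
  Y = 69 − 58 = 11
  B = 108
  K = 135 − 2·108 = -81
Change in K: -81 − 41 = -122

-122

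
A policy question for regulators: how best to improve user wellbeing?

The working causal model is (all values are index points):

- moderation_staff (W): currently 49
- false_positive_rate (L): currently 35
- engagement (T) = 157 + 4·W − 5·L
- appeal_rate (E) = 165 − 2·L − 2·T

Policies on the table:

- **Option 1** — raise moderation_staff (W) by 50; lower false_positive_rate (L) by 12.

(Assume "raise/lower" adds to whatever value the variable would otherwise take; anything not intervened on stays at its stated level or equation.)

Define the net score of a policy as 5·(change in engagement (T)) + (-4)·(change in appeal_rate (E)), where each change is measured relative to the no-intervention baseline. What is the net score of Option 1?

Baseline:
  W = 49
  L = 35
  T = 157 + 4·49 − 5·35 = 178
  E = 165 − 2·35 − 2·178 = -261
Option 1 (W + 50, L − 12):
  W = 49 + 50 = 99
  L = 35 − 12 = 23
  T = 157 + 4·99 − 5·23 = 438
  E = 165 − 2·23 − 2·438 = -757
ΔT = 438 − 178 = 260; ΔE = -757 − (-261) = -496
Score = 5·260 + (-4)·(-496) = 3284

3284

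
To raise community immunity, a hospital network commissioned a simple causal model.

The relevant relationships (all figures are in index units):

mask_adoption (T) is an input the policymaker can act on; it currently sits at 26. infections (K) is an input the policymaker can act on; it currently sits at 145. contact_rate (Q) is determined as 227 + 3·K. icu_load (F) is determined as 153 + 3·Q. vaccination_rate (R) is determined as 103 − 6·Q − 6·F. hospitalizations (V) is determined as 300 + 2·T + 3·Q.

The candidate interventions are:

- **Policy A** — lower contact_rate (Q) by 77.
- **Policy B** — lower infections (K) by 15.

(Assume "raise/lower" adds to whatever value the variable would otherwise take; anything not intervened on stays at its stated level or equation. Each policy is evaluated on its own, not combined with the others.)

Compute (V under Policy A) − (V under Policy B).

-96

Policy A (Q − 77):
  T = 26
  K = 145
  Q = 227 + 3·145 (−77 from intervention) = 585
  V = 300 + 2·26 + 3·585 = 2107
Policy B (K − 15):
  T = 26
  K = 145 − 15 = 130
  Q = 227 + 3·130 = 617
  V = 300 + 2·26 + 3·617 = 2203
V: 2107 − 2203 = -96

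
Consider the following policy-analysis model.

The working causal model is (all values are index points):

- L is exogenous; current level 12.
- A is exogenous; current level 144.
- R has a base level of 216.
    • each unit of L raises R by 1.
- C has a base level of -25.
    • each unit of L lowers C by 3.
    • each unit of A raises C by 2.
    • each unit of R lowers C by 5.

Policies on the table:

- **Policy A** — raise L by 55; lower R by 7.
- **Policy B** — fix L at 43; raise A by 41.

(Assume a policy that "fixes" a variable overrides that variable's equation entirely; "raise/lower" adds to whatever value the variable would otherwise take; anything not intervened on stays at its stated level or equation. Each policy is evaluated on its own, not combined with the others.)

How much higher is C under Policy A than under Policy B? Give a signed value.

Policy A (L + 55, R − 7):
  L = 12 + 55 = 67
  A = 144
  R = 216 + 67 (−7 from intervention) = 276
  C = -25 − 3·67 + 2·144 − 5·276 = -1318
Policy B (L := 43, A + 41):
  L = 43
  A = 144 + 41 = 185
  R = 216 + 43 = 259
  C = -25 − 3·43 + 2·185 − 5·259 = -1079
C: -1318 − (-1079) = -239

-239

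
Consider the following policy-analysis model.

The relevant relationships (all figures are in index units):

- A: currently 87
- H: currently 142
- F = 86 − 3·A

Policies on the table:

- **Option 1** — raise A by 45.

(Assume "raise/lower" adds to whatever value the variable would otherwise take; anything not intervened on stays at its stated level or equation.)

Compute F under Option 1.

Option 1 (A + 45):
  A = 87 + 45 = 132
  F = 86 − 3·132 = -310

-310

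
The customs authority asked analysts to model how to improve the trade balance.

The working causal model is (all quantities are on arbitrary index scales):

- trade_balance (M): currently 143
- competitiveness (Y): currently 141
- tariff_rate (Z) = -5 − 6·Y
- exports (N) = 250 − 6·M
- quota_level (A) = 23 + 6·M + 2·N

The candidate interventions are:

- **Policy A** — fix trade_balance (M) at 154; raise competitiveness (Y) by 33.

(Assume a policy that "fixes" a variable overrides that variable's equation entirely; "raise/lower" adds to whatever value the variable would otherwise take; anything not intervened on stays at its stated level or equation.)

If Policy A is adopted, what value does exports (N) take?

Policy A (M := 154, Y + 33):
  M = 154
  N = 250 − 6·154 = -674

-674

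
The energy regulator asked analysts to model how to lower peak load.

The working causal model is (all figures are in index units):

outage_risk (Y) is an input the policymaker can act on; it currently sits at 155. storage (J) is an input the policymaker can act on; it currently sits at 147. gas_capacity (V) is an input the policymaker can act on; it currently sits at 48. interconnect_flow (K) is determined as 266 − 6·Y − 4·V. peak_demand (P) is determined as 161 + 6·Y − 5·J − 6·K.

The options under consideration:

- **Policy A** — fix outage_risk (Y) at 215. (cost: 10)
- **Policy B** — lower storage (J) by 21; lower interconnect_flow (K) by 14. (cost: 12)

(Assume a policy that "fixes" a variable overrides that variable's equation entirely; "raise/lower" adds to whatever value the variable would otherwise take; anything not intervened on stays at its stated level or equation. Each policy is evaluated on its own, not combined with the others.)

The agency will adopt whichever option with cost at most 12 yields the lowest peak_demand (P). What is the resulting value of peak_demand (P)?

5681

Policy A (Y := 215):
  Y = 215
  J = 147
  V = 48
  K = 266 − 6·215 − 4·48 = -1216
  P = 161 + 6·215 − 5·147 − 6·(-1216) = 8012
Policy B (J − 21, K − 14):
  Y = 155
  J = 147 − 21 = 126
  V = 48
  K = 266 − 6·155 − 4·48 (−14 from intervention) = -870
  P = 161 + 6·155 − 5·126 − 6·(-870) = 5681
Comparing — Policy A: P=8012, Policy B: P=5681. Lowest is 5681 (Policy B).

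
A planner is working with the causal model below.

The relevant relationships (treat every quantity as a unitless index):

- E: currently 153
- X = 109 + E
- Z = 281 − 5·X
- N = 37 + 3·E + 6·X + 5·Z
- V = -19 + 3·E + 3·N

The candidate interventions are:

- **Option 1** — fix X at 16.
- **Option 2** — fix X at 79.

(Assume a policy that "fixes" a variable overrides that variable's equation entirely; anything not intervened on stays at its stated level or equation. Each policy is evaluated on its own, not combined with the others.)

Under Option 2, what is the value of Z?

Option 2 (X := 79):
  E = 153
  X = 79
  Z = 281 − 5·79 = -114

-114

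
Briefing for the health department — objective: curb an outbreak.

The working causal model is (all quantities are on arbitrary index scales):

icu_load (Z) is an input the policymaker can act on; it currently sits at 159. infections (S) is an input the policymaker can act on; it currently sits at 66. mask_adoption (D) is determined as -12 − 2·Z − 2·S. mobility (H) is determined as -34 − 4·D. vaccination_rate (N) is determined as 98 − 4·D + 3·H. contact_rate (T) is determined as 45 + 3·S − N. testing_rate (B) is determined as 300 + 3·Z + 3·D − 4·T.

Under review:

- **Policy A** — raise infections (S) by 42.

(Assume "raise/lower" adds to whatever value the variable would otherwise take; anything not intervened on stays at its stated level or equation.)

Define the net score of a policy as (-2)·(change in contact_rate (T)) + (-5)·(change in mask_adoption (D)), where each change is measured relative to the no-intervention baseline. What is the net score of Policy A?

2856

Baseline:
  Z = 159
  S = 66
  D = -12 − 2·159 − 2·66 = -462
  H = -34 − 4·(-462) = 1814
  N = 98 − 4·(-462) + 3·1814 = 7388
  T = 45 + 3·66 − 7388 = -7145
Policy A (S + 42):
  Z = 159
  S = 66 + 42 = 108
  D = -12 − 2·159 − 2·108 = -546
  H = -34 − 4·(-546) = 2150
  N = 98 − 4·(-546) + 3·2150 = 8732
  T = 45 + 3·108 − 8732 = -8363
ΔT = -8363 − (-7145) = -1218; ΔD = -546 − (-462) = -84
Score = (-2)·(-1218) + (-5)·(-84) = 2856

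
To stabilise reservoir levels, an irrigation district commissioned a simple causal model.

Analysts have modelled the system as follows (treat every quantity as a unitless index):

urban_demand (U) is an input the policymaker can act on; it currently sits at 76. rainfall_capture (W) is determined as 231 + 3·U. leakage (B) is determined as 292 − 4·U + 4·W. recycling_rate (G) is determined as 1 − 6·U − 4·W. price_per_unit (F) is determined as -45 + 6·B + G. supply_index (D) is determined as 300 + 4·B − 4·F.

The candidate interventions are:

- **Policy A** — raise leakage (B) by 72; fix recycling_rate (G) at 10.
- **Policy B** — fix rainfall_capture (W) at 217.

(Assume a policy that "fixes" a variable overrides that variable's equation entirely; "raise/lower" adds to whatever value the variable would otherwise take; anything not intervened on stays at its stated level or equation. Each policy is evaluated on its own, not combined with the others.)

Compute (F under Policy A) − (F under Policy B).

7573

Policy A (B + 72, G := 10):
  U = 76
  W = 231 + 3·76 = 459
  B = 292 − 4·76 + 4·459 (+72 from intervention) = 1896
  G = 10
  F = -45 + 6·1896 + 10 = 11341
Policy B (W := 217):
  U = 76
  W = 217
  B = 292 − 4·76 + 4·217 = 856
  G = 1 − 6·76 − 4·217 = -1323
  F = -45 + 6·856 + (-1323) = 3768
F: 11341 − 3768 = 7573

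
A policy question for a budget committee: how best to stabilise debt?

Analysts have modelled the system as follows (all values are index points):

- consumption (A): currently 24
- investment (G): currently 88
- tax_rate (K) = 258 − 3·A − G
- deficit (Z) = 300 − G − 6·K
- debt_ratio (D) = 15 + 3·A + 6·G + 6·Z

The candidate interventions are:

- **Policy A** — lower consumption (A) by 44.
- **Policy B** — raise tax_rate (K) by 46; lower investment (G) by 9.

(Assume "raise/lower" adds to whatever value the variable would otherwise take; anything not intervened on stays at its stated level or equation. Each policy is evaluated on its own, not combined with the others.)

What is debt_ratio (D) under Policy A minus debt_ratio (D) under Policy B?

-2904

Policy A (A − 44):
  A = 24 − 44 = -20
  G = 88
  K = 258 − 3·(-20) − 88 = 230
  Z = 300 − 88 − 6·230 = -1168
  D = 15 + 3·(-20) + 6·88 + 6·(-1168) = -6525
Policy B (K + 46, G − 9):
  A = 24
  G = 88 − 9 = 79
  K = 258 − 3·24 − 79 (+46 from intervention) = 153
  Z = 300 − 79 − 6·153 = -697
  D = 15 + 3·24 + 6·79 + 6·(-697) = -3621
D: -6525 − (-3621) = -2904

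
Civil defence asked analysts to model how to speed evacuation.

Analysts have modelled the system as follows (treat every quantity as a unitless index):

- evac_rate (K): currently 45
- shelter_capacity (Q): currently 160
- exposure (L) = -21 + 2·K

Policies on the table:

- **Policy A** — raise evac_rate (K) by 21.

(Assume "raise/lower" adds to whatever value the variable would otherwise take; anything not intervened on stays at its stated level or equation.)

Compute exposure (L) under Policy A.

111

Policy A (K + 21):
  K = 45 + 21 = 66
  L = -21 + 2·66 = 111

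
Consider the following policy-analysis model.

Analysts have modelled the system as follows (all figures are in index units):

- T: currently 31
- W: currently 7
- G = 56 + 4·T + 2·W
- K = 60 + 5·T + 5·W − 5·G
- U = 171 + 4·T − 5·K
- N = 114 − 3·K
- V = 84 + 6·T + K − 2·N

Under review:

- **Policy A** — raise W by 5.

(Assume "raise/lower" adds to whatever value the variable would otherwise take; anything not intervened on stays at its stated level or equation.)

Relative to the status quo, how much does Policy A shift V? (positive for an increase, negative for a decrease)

Baseline:
  T = 31
  W = 7
  G = 56 + 4·31 + 2·7 = 194
  K = 60 + 5·31 + 5·7 − 5·194 = -720
  N = 114 − 3·(-720) = 2274
  V = 84 + 6·31 + (-720) − 2·2274 = -4998
Policy A (W + 5):
  T = 31
  W = 7 + 5 = 12
  G = 56 + 4·31 + 2·12 = 204
  K = 60 + 5·31 + 5·12 − 5·204 = -745
  N = 114 − 3·(-745) = 2349
  V = 84 + 6·31 + (-745) − 2·2349 = -5173
Change in V: -5173 − (-4998) = -175

-175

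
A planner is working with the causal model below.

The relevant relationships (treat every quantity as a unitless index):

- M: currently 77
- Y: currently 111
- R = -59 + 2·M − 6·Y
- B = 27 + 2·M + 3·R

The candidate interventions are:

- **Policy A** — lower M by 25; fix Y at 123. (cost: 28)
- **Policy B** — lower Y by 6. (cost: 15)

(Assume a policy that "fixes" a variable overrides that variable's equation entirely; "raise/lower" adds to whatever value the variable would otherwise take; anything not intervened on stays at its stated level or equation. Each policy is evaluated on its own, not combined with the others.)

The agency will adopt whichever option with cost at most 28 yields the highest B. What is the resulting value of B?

Policy A (M − 25, Y := 123):
  M = 77 − 25 = 52
  Y = 123
  R = -59 + 2·52 − 6·123 = -693
  B = 27 + 2·52 + 3·(-693) = -1948
Policy B (Y − 6):
  M = 77
  Y = 111 − 6 = 105
  R = -59 + 2·77 − 6·105 = -535
  B = 27 + 2·77 + 3·(-535) = -1424
Comparing — Policy A: B=-1948, Policy B: B=-1424. Highest is -1424 (Policy B).

-1424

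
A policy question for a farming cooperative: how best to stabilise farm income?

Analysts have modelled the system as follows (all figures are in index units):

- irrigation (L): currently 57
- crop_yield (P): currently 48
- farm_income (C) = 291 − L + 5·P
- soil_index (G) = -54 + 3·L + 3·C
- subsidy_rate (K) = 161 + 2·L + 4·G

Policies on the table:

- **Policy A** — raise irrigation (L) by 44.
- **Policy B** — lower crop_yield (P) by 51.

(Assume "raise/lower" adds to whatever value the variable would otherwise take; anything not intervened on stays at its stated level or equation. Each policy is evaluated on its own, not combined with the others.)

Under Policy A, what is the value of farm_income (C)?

Policy A (L + 44):
  L = 57 + 44 = 101
  P = 48
  C = 291 − 101 + 5·48 = 430

430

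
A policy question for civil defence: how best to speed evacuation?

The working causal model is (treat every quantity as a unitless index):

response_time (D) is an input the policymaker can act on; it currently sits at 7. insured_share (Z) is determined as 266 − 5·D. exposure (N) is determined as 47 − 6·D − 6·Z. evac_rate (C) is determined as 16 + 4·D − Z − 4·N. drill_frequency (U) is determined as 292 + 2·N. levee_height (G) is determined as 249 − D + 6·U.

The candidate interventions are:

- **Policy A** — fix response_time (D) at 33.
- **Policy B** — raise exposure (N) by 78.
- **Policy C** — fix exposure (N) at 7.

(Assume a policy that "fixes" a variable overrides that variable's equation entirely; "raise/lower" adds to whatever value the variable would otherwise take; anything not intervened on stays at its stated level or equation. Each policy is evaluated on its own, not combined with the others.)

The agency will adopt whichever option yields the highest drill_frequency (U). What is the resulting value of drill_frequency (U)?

Policy A (D := 33):
  D = 33
  Z = 266 − 5·33 = 101
  N = 47 − 6·33 − 6·101 = -757
  U = 292 + 2·(-757) = -1222
Policy B (N + 78):
  D = 7
  Z = 266 − 5·7 = 231
  N = 47 − 6·7 − 6·231 (+78 from intervention) = -1303
  U = 292 + 2·(-1303) = -2314
Policy C (N := 7):
  D = 7
  Z = 266 − 5·7 = 231
  N = 7
  U = 292 + 2·7 = 306
Comparing — Policy A: U=-1222, Policy B: U=-2314, Policy C: U=306. Highest is 306 (Policy C).

306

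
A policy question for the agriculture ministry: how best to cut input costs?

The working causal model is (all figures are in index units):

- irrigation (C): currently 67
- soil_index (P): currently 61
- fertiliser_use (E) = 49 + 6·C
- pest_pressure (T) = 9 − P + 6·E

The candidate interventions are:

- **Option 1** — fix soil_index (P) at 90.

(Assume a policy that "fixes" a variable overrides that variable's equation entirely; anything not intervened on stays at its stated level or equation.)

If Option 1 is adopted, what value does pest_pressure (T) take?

2625

Option 1 (P := 90):
  C = 67
  P = 90
  E = 49 + 6·67 = 451
  T = 9 − 90 + 6·451 = 2625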